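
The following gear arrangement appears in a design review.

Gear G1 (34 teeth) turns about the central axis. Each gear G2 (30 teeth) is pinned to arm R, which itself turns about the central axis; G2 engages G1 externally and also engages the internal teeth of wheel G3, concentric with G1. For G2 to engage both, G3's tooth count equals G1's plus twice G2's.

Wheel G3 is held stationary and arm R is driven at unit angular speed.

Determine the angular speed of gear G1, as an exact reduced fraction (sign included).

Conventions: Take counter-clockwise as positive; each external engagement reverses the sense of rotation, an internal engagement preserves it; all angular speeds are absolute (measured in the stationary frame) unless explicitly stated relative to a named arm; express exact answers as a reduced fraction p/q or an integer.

64/17

class = planetary set [G3 = 34+2·30 = 94; Willis about the carrier]
ring teeth: 34 + 2·30 = 94
34(ω_sun−ω_arm) = −94(ω_ring−ω_arm),  ω_ring = 0, ω_arm = 1
ω_sun = 1 − (94/34)(0−1) = 64/17
exact speed ratio = 64/17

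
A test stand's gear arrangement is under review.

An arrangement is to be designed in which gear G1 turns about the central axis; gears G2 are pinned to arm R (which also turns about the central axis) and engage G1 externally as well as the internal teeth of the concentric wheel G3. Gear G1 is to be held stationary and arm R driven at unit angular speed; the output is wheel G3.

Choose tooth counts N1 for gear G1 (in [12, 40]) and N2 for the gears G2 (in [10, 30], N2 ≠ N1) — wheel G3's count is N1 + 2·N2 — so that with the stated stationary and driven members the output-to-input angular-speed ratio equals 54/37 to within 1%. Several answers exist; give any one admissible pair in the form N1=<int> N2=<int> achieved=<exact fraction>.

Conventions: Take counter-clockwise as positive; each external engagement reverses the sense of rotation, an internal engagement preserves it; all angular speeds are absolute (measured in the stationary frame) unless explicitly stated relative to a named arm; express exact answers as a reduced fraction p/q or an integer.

design class (target 54/37): planetary set
Willis with ω_sun = 0: ω_ring/ω_arm = (N1+N3)/N3; set equal to 54/37  ⇒  N3/N1 = 1/(54/37 − 1) = 37/17
N3 = N1 + 2·N2  ⇒  N2/N1 = (N3/N1 − 1)/2 = (37/17 − 1)/2 = 10/17
smallest multiple with N1 ≥ 12 and N2 ≥ 10: k = 1  ⇒  N1 = 1·17 = 17, N2 = 1·10 = 10 (N1 ≤ 40, N2 ≤ 30, N2 ≠ N1 ✓), N3 = 17 + 2·10 = 37
check: (N1+N3)/N3 with N1 = 17, N3 = 37 gives 54/37; |achieved − target| = 0 ≤ 27/1850 ✓

N1=17 N2=10 achieved=54/37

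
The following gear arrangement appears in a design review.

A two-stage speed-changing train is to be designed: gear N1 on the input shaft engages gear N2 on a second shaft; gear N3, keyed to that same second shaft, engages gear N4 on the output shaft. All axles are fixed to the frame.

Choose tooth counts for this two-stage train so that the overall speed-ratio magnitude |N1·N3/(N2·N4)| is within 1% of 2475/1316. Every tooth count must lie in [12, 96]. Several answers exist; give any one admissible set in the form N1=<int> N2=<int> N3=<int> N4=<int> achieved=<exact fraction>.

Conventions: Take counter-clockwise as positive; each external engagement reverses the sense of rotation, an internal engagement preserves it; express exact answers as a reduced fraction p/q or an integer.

N1=33 N2=14 N3=75 N4=94 achieved=2475/1316

2-stage fixed-axis compound train for ratio 2475/1316
target = 2475/1316 in lowest terms: an exact hit needs N1·N3 = k·2475 and N2·N4 = k·1316 for one integer k, every count in [12, 96]; additionally prefer no 1:1 stage (N1 ≠ N2, N3 ≠ N4)
k = 1: N1·N3 = 2475 = 33·75, N2·N4 = 1316 = 14·94
achieved = 33·75/(14·94) = 2475/1316; |achieved − target| = 0 ≤ 99/5264 ✓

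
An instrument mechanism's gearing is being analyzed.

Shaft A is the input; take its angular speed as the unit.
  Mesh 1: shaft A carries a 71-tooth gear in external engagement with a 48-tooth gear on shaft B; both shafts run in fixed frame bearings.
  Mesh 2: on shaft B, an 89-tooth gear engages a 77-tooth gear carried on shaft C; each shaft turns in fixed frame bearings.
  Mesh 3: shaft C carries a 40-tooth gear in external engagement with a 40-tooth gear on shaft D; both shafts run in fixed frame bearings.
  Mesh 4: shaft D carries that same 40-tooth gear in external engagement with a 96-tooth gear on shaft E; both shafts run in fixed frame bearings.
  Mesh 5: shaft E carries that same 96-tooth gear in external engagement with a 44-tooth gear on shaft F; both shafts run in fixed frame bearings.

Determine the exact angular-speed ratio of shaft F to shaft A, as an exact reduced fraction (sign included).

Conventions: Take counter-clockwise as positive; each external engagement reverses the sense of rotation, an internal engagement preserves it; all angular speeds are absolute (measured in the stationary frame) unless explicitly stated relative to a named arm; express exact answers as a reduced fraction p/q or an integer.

-31595/20328

class = fixed-axis compound train [5 meshes; 5 ratios multiply, 5 sense flips]
mesh 1 [71T→48T]: running ratio 71/48, sense −
mesh 2 [89T→77T]: running ratio 6319/3696, sense +
mesh 3 [40T→40T]: running ratio 6319/3696, sense −
mesh 4 [40T→96T]: running ratio 31595/44352, sense +
mesh 5 [96T→44T]: running ratio 31595/20328, sense −
ω_out/ω_in = -31595/20328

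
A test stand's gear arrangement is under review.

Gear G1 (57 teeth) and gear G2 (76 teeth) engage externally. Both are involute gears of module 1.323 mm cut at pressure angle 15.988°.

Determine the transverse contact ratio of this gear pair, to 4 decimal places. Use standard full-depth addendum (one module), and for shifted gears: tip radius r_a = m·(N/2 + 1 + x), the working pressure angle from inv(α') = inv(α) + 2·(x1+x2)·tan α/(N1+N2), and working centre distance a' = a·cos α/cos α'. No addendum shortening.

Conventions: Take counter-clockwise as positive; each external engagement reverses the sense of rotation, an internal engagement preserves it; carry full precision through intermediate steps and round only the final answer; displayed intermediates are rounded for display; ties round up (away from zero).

class = single-mesh tooth geometry [involute pair 57T × 76T, m = 1.323]
base radii: r_b1 = 36.247029, r_b2 = 48.329372
tip radii: r_a1 = 39.028500, r_a2 = 51.597000
no profile shift: α' = α, a' = a
action lengths: √(r_a1²−r_b1²) = 14.469855, √(r_a2²−r_b2²) = 18.069926
base pitch p_b = π·m·cos α = 3.995558
CR = (14.469855 + 18.069926 − 87.979500·sin 15.98800°)/3.995558 = 2.079073
contact ratio ≈ 2.0791

2.0791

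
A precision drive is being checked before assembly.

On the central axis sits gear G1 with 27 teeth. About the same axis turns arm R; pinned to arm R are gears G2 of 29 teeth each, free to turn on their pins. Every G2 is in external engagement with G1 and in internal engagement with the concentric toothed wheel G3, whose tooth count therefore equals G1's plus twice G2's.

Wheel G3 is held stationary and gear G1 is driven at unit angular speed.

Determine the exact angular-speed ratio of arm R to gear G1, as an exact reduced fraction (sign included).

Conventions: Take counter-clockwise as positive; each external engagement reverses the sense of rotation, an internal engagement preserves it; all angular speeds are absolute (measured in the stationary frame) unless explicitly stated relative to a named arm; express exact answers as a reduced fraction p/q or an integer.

recognized (axles ride arm R): planetary set, 27/29/85 teeth
ring teeth: 27 + 2·29 = 85
27(ω_sun−ω_arm) = −85(ω_ring−ω_arm),  ω_ring = 0, ω_sun = 1
27(1−ω_arm) = −85(0−ω_arm)  ⇒  112·ω_arm = 27  ⇒  ω_arm = 27/112
ω_out/ω_in = 27/112

27/112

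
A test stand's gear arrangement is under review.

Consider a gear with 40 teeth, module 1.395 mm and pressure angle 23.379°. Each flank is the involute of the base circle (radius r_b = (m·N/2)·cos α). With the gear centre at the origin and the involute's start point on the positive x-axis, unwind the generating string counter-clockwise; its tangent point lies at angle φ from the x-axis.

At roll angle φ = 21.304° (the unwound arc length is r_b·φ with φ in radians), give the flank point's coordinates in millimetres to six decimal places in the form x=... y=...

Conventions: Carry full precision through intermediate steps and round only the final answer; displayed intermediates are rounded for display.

x=27.318993 y=0.432791

topology: single-mesh involute geometry — m = 1.395, N = 40
pitch radius r_p = m·N/2 = 1.395·40/2 = 27.900000
base radius r_b = r_p·cos α = 27.900000·cos 23.379° = 25.609414
roll angle φ = 21.304° = 0.37182494 rad
x = r_b·(cos φ + φ·sin φ) = 27.318993
y = r_b·(sin φ − φ·cos φ) = 0.432791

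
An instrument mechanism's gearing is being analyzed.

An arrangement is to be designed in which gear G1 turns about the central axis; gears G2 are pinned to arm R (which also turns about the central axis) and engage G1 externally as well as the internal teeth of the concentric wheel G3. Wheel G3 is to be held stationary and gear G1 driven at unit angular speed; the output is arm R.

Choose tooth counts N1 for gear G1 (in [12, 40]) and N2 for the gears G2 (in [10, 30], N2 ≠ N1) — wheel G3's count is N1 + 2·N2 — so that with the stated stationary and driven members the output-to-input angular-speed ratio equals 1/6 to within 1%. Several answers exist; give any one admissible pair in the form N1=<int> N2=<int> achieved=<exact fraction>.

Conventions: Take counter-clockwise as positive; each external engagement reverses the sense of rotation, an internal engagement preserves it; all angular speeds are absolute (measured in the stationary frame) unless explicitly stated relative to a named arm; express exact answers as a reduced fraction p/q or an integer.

design class (target 1/6): planetary set
Willis with ω_ring = 0: ω_arm/ω_sun = N1/(N1+N3); set equal to 1/6  ⇒  N3/N1 = 1/(1/6) − 1 = 5
N3 = N1 + 2·N2  ⇒  N2/N1 = (N3/N1 − 1)/2 = (5 − 1)/2 = 2
smallest multiple with N1 ≥ 12 and N2 ≥ 10: k = 12  ⇒  N1 = 12·1 = 12, N2 = 12·2 = 24 (N1 ≤ 40, N2 ≤ 30, N2 ≠ N1 ✓), N3 = 12 + 2·24 = 60
check: N1/(N1+N3) with N1 = 12, N3 = 60 gives 1/6; |achieved − target| = 0 ≤ 1/600 ✓

N1=12 N2=24 achieved=1/6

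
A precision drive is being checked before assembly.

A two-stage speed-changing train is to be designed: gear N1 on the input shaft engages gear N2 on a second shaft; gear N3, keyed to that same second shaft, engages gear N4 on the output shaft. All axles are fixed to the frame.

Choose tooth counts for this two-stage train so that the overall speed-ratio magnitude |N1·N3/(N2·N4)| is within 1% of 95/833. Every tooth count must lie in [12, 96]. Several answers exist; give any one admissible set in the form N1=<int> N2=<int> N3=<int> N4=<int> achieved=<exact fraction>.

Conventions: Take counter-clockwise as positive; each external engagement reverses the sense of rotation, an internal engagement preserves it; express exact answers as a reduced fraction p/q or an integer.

class = fixed-axis compound train [2-stage, 95/833 wanted]
target = 95/833 in lowest terms: an exact hit needs N1·N3 = k·95 and N2·N4 = k·833 for one integer k, every count in [12, 96]; additionally prefer no 1:1 stage (N1 ≠ N2, N3 ≠ N4)
k = 1…2: no 1:1-free in-range split of k·95 and k·833 into factor pairs; take k = 3
k = 3: N1·N3 = 285 = 15·19, N2·N4 = 2499 = 49·51
achieved = 15·19/(49·51) = 95/833; |achieved − target| = 0 ≤ 19/16660 ✓

N1=15 N2=49 N3=19 N4=51 achieved=95/833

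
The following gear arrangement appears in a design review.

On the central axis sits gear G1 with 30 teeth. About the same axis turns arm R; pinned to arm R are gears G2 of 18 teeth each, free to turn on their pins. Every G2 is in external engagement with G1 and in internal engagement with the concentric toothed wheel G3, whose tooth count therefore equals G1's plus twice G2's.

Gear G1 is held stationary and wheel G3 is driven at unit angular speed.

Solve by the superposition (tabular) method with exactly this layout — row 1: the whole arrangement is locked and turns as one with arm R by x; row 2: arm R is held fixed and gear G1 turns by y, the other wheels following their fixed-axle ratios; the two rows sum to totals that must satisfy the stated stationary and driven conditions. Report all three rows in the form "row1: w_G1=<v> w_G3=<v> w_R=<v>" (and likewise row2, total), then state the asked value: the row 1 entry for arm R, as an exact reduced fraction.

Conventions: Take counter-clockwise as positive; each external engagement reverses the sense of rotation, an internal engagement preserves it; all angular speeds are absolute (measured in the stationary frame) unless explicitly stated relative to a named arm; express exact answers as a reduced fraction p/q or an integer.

row1: w_G1=11/16 w_G3=11/16 w_R=11/16
row2: w_G1=-11/16 w_G3=5/16 w_R=0
total: w_G1=0 w_G3=1 w_R=11/16
asked value: 11/16

topology: planetary set — G1 30T / G2 18T / G3 66T, arm = carrier (Willis)
row 1 — lock + rotate with arm: ω_sun = ω_ring = ω_arm = x
row 2: sun turns y, ring = −(30/66)·y, arm 0
boundary: total ω_sun = x + y = 0 and total ω_ring = x − (30/66)·y = 1  ⇒  y = -11/16, x = 11/16
row 2 ring = −(30/66)·(-11/16) = 5/16
totals (row 1 + row 2): sun 11/16 + (-11/16) = 0, ring 11/16 + 5/16 = 1, arm 11/16 + 0 = 11/16
asked cell (row1, arm) = 11/16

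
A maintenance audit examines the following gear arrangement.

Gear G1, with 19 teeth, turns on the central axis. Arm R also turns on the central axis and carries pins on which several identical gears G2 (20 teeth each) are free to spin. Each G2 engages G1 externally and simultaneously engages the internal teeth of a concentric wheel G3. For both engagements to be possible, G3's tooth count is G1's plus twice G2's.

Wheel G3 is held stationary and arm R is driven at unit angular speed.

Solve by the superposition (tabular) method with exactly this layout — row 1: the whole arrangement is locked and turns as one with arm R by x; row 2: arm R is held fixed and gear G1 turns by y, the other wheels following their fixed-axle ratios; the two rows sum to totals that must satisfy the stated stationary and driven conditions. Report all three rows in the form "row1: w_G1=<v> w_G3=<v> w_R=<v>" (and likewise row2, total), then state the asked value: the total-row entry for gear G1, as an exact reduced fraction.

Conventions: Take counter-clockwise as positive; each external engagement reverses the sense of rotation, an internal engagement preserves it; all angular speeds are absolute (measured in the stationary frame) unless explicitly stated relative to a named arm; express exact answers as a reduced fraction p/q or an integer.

planetary set (19T centre, 20T on arm, 59T internal) — Willis relation
superposition row 1 [locked train]: every member turns x
row 2 — arm fixed, fixed-axis ratios: sun y, ring −(19/59)·y, arm 0
boundary: total ω_ring = x − (19/59)·y = 0 and total ω_arm = x = 1  ⇒  y = 59/19, x = 1
row 2 ring = −(19/59)·59/19 = -1
totals (row 1 + row 2): sun 1 + 59/19 = 78/19, ring 1 + (-1) = 0, arm 1 + 0 = 1
asked cell (total, sun) = 78/19

row1: w_G1=1 w_G3=1 w_R=1
row2: w_G1=59/19 w_G3=-1 w_R=0
total: w_G1=78/19 w_G3=0 w_R=1
asked value: 78/19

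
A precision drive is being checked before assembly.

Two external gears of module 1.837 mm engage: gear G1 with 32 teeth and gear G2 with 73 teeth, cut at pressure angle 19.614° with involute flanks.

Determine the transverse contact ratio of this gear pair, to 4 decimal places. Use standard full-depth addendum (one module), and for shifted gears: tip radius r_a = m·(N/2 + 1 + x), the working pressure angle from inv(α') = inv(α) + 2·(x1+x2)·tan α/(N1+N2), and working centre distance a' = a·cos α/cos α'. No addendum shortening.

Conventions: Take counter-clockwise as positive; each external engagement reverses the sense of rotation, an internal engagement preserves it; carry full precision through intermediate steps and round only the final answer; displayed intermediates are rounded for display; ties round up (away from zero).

single-mesh involute tooth geometry (32T engaging 73T at module 1.837)
base radii: r_b1 = 27.686543, r_b2 = 63.159925
tip radii: r_a1 = 31.229000, r_a2 = 68.887500
no profile shift: α' = α, a' = a
action lengths: √(r_a1²−r_b1²) = 14.446653, √(r_a2²−r_b2²) = 27.501118
base pitch p_b = π·m·cos α = 5.436240
CR = (14.446653 + 27.501118 − 96.442500·sin 19.61400°)/5.436240 = 1.761104
contact ratio ≈ 1.7611

1.7611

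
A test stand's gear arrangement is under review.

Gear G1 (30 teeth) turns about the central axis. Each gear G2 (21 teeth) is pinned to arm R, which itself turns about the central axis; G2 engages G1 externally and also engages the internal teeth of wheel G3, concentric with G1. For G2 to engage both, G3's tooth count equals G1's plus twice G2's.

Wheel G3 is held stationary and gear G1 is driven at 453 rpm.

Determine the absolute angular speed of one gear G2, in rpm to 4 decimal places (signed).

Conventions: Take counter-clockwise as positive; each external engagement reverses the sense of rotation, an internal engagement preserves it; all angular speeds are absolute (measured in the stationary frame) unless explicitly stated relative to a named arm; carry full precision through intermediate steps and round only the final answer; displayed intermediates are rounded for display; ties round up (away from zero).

topology: planetary set — G1 30T / G2 21T / G3 72T, arm = carrier (Willis)
normalise by the input: solve with ω_sun = 1, then scale by 453 rpm
ring teeth: 30 + 2·21 = 72
30(ω_sun−ω_arm) = −72(ω_ring−ω_arm),  ω_ring = 0, ω_sun = 1
30(1−ω_arm) = −72(0−ω_arm)  ⇒  102·ω_arm = 30  ⇒  ω_arm = 5/17
sun–planet mesh: 30·(1−5/17) = −21·(ω_p−ω_arm)  ⇒  ω_p−ω_arm = -120/119
ω_p = 5/17 − 120/119 = -5/7
scale: ω_p = -5/7 × 453 rpm = -323.5714 rpm

-323.5714 rpm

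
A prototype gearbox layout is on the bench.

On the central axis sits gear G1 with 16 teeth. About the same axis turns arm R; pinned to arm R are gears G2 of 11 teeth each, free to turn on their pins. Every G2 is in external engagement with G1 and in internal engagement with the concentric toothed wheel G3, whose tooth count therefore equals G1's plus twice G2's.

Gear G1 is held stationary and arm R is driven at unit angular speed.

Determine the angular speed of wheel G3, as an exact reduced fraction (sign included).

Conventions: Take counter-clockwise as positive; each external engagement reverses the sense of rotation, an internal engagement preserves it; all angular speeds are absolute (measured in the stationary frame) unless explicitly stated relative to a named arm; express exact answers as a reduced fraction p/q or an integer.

class = planetary set [G3 = 16+2·11 = 38; Willis about the carrier]
ring teeth: 16 + 2·11 = 38
16(ω_sun−ω_arm) = −38(ω_ring−ω_arm),  ω_sun = 0, ω_arm = 1
ω_ring = 1 − (16/38)(0−1) = 27/19
exact speed ratio = 27/19

27/19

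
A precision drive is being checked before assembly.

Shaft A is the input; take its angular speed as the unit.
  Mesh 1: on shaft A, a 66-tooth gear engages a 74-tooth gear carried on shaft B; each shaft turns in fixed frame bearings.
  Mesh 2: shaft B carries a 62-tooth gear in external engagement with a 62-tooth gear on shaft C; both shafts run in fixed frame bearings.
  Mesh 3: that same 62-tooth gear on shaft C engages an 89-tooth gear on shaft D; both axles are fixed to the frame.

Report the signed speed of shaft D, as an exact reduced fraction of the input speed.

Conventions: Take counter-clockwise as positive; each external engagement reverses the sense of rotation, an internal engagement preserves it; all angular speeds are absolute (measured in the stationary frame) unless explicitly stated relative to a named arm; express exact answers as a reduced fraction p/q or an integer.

-2046/3293

3-mesh fixed-axis compound train (all bearings frame-fixed)
mesh 1 [66T→74T]: |ω|/ω_in = 1×66/74 = 33/37, sense flips to −
mesh 2 [62T→62T]: |ω|/ω_in = (33/37)×62/62 = 33/37, sense flips to +
mesh 3 [62T→89T]: |ω|/ω_in = (33/37)×62/89 = 2046/3293, sense flips to −
signed output speed (× input speed) = -2046/3293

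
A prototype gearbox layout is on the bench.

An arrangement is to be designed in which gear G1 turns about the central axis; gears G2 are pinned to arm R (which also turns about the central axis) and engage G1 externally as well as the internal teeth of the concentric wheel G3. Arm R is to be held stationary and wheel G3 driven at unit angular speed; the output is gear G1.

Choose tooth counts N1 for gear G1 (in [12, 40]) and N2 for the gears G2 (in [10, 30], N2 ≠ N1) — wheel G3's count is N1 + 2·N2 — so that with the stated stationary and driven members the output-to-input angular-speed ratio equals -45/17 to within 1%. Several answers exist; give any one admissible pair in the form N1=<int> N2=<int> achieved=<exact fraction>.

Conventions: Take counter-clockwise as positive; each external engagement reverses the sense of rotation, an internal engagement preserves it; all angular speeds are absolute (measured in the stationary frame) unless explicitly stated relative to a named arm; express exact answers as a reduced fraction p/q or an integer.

planetary set to be sized for -45/17 (Willis relation)
Willis with ω_arm = 0: ω_sun/ω_ring = −N3/N1; set equal to -45/17  ⇒  N3/N1 = −(-45/17) = 45/17
N3 = N1 + 2·N2  ⇒  N2/N1 = (N3/N1 − 1)/2 = (45/17 − 1)/2 = 14/17
smallest multiple with N1 ≥ 12 and N2 ≥ 10: k = 1  ⇒  N1 = 1·17 = 17, N2 = 1·14 = 14 (N1 ≤ 40, N2 ≤ 30, N2 ≠ N1 ✓), N3 = 17 + 2·14 = 45
check: −N3/N1 with N1 = 17, N3 = 45 gives -45/17; |achieved − target| = 0 ≤ 9/340 ✓

N1=17 N2=14 achieved=-45/17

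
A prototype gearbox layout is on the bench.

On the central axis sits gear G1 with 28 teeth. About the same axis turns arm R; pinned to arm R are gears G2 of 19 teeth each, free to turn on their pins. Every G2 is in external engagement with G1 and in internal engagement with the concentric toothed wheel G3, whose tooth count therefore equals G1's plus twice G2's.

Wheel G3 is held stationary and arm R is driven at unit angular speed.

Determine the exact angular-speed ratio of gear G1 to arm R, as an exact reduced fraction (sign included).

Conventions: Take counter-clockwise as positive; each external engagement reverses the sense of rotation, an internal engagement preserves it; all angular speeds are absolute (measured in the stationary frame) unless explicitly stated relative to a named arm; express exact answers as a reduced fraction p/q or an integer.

47/14

recognized (axles ride arm R): planetary set, 28/19/66 teeth
ring teeth: 28 + 2·19 = 66
28(ω_sun−ω_arm) = −66(ω_ring−ω_arm),  ω_ring = 0, ω_arm = 1
ω_sun = 1 − (66/28)(0−1) = 47/14
ω_out/ω_in = 47/14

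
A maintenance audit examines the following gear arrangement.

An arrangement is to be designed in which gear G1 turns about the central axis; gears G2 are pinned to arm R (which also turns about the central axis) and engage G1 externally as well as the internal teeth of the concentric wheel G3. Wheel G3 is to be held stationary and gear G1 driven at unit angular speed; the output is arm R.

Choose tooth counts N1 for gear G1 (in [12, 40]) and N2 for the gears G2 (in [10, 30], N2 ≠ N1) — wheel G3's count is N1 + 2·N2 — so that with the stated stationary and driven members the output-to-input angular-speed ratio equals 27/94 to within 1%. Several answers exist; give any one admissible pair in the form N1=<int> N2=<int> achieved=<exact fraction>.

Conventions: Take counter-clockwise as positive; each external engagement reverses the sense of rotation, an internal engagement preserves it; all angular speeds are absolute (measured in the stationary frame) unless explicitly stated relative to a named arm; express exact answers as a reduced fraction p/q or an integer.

class = planetary set [ratio 27/94 wanted; Willis about the carrier]
Willis with ω_ring = 0: ω_arm/ω_sun = N1/(N1+N3); set equal to 27/94  ⇒  N3/N1 = 1/(27/94) − 1 = 67/27
N3 = N1 + 2·N2  ⇒  N2/N1 = (N3/N1 − 1)/2 = (67/27 − 1)/2 = 20/27
smallest multiple with N1 ≥ 12 and N2 ≥ 10: k = 1  ⇒  N1 = 1·27 = 27, N2 = 1·20 = 20 (N1 ≤ 40, N2 ≤ 30, N2 ≠ N1 ✓), N3 = 27 + 2·20 = 67
check: N1/(N1+N3) with N1 = 27, N3 = 67 gives 27/94; |achieved − target| = 0 ≤ 27/9400 ✓

N1=27 N2=20 achieved=27/94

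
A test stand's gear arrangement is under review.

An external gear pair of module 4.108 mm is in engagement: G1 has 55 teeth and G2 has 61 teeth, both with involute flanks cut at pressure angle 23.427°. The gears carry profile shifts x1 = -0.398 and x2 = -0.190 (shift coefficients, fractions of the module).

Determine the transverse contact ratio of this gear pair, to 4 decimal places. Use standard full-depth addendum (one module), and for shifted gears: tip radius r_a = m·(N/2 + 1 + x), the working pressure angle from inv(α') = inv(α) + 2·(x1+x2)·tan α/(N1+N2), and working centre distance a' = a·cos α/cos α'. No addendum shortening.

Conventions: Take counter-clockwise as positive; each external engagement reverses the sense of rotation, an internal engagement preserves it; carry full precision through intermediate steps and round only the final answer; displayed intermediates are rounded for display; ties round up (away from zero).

1.7060

topology: single-mesh involute geometry — m = 4.108, 55T/61T pair
base radii: r_b1 = 103.657586, r_b2 = 114.965686
tip radii: r_a1 = 115.443016, r_a2 = 128.621480
inv(α') = inv(23.427°) + 2·(-0.398-0.190)·tan α/(55+61) = 0.02002721  ⇒  α' = 21.99067°
a' = a·cos α / cos α' = 238.2640·cos 23.427°/cos 21.99067° = 235.777279
action lengths: √(r_a1²−r_b1²) = 50.815301, √(r_a2²−r_b2²) = 57.674744
base pitch p_b = π·m·cos α = 11.841815
CR = (50.815301 + 57.674744 − 235.777279·sin 21.99067°)/11.841815 = 1.705983
contact ratio ≈ 1.7060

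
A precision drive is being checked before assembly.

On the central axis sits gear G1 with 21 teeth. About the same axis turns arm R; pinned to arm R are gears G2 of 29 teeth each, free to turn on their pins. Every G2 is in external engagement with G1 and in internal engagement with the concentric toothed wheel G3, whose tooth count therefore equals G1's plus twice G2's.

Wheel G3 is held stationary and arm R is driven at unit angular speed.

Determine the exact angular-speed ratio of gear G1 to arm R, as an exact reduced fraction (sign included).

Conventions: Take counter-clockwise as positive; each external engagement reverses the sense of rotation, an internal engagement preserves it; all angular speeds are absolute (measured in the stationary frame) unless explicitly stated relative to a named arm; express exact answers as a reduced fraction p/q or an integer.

100/21

class = planetary set [G3 = 21+2·29 = 79; Willis about the carrier]
ring teeth: 21 + 2·29 = 79
21(ω_sun−ω_arm) = −79(ω_ring−ω_arm),  ω_ring = 0, ω_arm = 1
ω_sun = 1 − (79/21)(0−1) = 100/21
ω_out/ω_in = 100/21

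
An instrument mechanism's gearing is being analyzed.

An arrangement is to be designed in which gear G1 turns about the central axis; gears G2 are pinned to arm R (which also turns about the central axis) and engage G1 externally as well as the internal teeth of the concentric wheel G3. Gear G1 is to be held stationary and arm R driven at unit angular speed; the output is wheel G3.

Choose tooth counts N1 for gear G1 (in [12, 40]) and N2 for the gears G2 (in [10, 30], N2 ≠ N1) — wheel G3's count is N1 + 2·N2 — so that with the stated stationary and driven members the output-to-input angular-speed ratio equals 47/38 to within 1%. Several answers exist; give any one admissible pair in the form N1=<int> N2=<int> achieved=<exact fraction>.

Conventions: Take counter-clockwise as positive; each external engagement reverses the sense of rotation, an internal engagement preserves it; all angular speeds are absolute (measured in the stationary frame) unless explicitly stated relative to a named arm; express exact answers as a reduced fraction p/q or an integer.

class = planetary set [ratio 47/38 wanted; Willis about the carrier]
Willis with ω_sun = 0: ω_ring/ω_arm = (N1+N3)/N3; set equal to 47/38  ⇒  N3/N1 = 1/(47/38 − 1) = 38/9
N3 = N1 + 2·N2  ⇒  N2/N1 = (N3/N1 − 1)/2 = (38/9 − 1)/2 = 29/18
smallest multiple with N1 ≥ 12 and N2 ≥ 10: k = 1  ⇒  N1 = 1·18 = 18, N2 = 1·29 = 29 (N1 ≤ 40, N2 ≤ 30, N2 ≠ N1 ✓), N3 = 18 + 2·29 = 76
check: (N1+N3)/N3 with N1 = 18, N3 = 76 gives 47/38; |achieved − target| = 0 ≤ 47/3800 ✓

N1=18 N2=29 achieved=47/38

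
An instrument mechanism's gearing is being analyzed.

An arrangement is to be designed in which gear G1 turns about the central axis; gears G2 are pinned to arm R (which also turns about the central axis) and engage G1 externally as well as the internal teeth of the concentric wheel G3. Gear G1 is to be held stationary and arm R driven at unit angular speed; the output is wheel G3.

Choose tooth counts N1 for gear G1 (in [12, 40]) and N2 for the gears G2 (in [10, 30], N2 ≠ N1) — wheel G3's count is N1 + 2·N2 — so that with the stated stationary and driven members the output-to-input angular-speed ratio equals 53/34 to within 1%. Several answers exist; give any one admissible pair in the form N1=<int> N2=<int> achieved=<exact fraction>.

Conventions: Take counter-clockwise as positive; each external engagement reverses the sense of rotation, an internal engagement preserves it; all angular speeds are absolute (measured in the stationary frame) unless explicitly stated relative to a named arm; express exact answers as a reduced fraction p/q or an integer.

N1=38 N2=15 achieved=53/34

design class (target 53/34): planetary set
Willis with ω_sun = 0: ω_ring/ω_arm = (N1+N3)/N3; set equal to 53/34  ⇒  N3/N1 = 1/(53/34 − 1) = 34/19
N3 = N1 + 2·N2  ⇒  N2/N1 = (N3/N1 − 1)/2 = (34/19 − 1)/2 = 15/38
smallest multiple with N1 ≥ 12 and N2 ≥ 10: k = 1  ⇒  N1 = 1·38 = 38, N2 = 1·15 = 15 (N1 ≤ 40, N2 ≤ 30, N2 ≠ N1 ✓), N3 = 38 + 2·15 = 68
check: (N1+N3)/N3 with N1 = 38, N3 = 68 gives 53/34; |achieved − target| = 0 ≤ 53/3400 ✓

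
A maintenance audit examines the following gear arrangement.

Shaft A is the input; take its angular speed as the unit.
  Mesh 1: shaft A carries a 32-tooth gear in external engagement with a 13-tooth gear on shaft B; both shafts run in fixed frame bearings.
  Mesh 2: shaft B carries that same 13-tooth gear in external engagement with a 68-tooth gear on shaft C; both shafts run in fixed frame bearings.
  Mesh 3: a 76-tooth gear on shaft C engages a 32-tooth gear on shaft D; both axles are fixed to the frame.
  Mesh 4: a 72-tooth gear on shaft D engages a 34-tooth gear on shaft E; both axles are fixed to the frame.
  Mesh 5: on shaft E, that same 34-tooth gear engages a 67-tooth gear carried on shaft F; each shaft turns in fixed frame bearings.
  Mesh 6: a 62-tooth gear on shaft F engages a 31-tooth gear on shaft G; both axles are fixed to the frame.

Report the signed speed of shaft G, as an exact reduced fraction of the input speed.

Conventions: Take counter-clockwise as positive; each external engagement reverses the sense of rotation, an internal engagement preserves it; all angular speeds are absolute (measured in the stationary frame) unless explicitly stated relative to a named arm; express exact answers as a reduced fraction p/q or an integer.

2736/1139

6-mesh fixed-axis compound train (all bearings frame-fixed)
mesh 1 [32T→13T]: |ω|/ω_in = 1×32/13 = 32/13, sense flips to −
mesh 2 [13T→68T]: |ω|/ω_in = (32/13)×13/68 = 8/17, sense flips to +
mesh 3 [76T→32T]: |ω|/ω_in = (8/17)×76/32 = 19/17, sense flips to −
mesh 4 [72T→34T]: |ω|/ω_in = (19/17)×72/34 = 684/289, sense flips to +
mesh 5 [34T→67T]: |ω|/ω_in = (684/289)×34/67 = 1368/1139, sense flips to −
mesh 6 [62T→31T]: |ω|/ω_in = (1368/1139)×62/31 = 2736/1139, sense flips to +
signed output speed (× input speed) = 2736/1139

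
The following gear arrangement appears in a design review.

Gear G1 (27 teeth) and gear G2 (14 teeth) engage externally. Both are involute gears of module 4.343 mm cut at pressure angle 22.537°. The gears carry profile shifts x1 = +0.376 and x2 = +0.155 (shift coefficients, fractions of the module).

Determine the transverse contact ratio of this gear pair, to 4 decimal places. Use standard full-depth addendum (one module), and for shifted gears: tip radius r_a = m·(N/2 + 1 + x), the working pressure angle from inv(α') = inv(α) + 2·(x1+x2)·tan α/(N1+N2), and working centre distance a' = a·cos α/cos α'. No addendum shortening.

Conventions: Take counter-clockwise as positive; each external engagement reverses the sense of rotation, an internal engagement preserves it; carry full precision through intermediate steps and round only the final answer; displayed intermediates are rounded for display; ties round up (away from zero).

recognized (one external pair, fixed centres): single-mesh tooth geometry, m = 4.343, N1 = 27, N2 = 14
base radii: r_b1 = 54.153019, r_b2 = 28.079343
tip radii: r_a1 = 64.606468, r_a2 = 35.417165
inv(α') = inv(22.537°) + 2·(+0.376+0.155)·tan α/(27+14) = 0.03237422  ⇒  α' = 25.61466°
a' = a·cos α / cos α' = 89.0315·cos 22.537°/cos 25.61466° = 91.194814
action lengths: √(r_a1²−r_b1²) = 35.234164, √(r_a2²−r_b2²) = 21.585321
base pitch p_b = π·m·cos α = 12.601980
CR = (35.234164 + 21.585321 − 91.194814·sin 25.61466°)/12.601980 = 1.380296
contact ratio ≈ 1.3803

1.3803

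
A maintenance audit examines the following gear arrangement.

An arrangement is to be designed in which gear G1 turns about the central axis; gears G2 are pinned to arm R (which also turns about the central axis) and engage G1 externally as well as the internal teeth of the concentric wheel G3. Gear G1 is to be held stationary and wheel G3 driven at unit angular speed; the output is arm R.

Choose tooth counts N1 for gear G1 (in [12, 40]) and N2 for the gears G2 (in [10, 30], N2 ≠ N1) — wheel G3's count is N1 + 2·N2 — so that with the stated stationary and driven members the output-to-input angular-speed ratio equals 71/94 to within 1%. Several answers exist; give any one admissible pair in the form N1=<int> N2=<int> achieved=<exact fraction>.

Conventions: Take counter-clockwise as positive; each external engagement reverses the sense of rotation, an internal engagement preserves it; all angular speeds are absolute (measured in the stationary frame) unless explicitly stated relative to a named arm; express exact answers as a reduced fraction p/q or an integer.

N1=23 N2=24 achieved=71/94

topology: planetary set — design target 71/94, arm = carrier (Willis)
Willis with ω_sun = 0: ω_arm/ω_ring = N3/(N1+N3); set equal to 71/94  ⇒  N3/N1 = (71/94)/(1 − 71/94) = 71/23
N3 = N1 + 2·N2  ⇒  N2/N1 = (N3/N1 − 1)/2 = (71/23 − 1)/2 = 24/23
smallest multiple with N1 ≥ 12 and N2 ≥ 10: k = 1  ⇒  N1 = 1·23 = 23, N2 = 1·24 = 24 (N1 ≤ 40, N2 ≤ 30, N2 ≠ N1 ✓), N3 = 23 + 2·24 = 71
check: N3/(N1+N3) with N1 = 23, N3 = 71 gives 71/94; |achieved − target| = 0 ≤ 71/9400 ✓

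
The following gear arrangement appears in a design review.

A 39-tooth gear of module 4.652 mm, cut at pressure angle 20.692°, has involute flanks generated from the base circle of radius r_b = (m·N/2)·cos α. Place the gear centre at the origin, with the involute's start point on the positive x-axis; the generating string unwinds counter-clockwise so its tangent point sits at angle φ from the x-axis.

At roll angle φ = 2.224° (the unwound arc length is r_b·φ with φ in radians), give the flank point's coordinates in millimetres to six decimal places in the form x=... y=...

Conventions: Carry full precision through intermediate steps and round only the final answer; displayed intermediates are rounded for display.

recognized (one wheel, involute flank): single-mesh tooth geometry, m = 4.652, N = 39
pitch radius r_p = m·N/2 = 4.652·39/2 = 90.714000
base radius r_b = r_p·cos α = 90.714000·cos 20.692° = 84.862346
roll angle φ = 2.224° = 0.03881612 rad
x = r_b·(cos φ + φ·sin φ) = 84.926253
y = r_b·(sin φ − φ·cos φ) = 0.001654

x=84.926253 y=0.001654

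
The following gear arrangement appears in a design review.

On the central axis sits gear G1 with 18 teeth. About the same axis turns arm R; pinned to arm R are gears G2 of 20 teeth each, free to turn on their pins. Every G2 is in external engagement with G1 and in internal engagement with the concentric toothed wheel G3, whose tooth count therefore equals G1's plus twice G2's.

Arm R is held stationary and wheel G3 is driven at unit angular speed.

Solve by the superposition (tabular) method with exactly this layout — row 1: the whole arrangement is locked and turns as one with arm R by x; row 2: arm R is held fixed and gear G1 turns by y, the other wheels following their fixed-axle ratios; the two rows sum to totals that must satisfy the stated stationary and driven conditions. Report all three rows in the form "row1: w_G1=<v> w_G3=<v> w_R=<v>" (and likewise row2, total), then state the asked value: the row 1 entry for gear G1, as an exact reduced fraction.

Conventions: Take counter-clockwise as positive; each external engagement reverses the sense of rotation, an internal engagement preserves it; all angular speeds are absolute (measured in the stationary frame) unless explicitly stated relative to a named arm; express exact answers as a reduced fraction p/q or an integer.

row1: w_G1=0 w_G3=0 w_R=0
row2: w_G1=-29/9 w_G3=1 w_R=0
total: w_G1=-29/9 w_G3=1 w_R=0
asked value: 0

topology: planetary set — G1 18T / G2 20T / G3 58T, arm = carrier (Willis)
row 1 — lock + rotate with arm: ω_sun = ω_ring = ω_arm = x
row 2 (arm held, sun turns y): ω_ring = −(18/58)·y, ω_arm = 0
boundary: total ω_arm = x = 0 and total ω_ring = x − (18/58)·y = 1  ⇒  y = -29/9, x = 0
row 2 ring = −(18/58)·(-29/9) = 1
totals (row 1 + row 2): sun 0 + (-29/9) = -29/9, ring 0 + 1 = 1, arm 0 + 0 = 0
asked cell (row1, sun) = 0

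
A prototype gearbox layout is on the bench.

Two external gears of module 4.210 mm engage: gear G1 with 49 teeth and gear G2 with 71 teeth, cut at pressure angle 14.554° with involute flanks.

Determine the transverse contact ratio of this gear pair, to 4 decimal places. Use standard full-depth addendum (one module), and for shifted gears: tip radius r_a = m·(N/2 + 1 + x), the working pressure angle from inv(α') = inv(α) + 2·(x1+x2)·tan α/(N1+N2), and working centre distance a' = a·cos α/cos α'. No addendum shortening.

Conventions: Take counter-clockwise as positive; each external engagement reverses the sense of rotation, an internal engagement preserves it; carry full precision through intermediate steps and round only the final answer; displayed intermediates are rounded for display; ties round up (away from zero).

recognized (one external pair, fixed centres): single-mesh tooth geometry, m = 4.210, N1 = 49, N2 = 71
base radii: r_b1 = 99.835204, r_b2 = 144.659173
tip radii: r_a1 = 107.355000, r_a2 = 153.665000
no profile shift: α' = α, a' = a
action lengths: √(r_a1²−r_b1²) = 39.471864, √(r_a2²−r_b2²) = 51.832961
base pitch p_b = π·m·cos α = 12.801696
CR = (39.471864 + 51.832961 − 252.600000·sin 14.55400°)/12.801696 = 2.173804
contact ratio ≈ 2.1738

2.1738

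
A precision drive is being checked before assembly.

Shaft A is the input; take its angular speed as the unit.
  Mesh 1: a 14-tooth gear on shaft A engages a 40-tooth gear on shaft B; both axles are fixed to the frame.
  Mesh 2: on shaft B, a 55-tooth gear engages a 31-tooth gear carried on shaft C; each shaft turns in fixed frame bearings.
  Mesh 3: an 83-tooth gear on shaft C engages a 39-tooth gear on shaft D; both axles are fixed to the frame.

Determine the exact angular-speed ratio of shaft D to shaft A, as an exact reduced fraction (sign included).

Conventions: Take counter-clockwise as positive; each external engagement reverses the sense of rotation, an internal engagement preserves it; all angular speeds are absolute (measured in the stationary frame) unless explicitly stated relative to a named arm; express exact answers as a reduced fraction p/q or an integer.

-6391/4836

class = fixed-axis compound train [3 meshes; 3 ratios multiply, 3 sense flips]
mesh 1 [14T→40T]: running ratio 7/20, sense −
mesh 2 [55T→31T]: running ratio 77/124, sense +
mesh 3 [83T→39T]: running ratio 6391/4836, sense −
ω_out/ω_in = -6391/4836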